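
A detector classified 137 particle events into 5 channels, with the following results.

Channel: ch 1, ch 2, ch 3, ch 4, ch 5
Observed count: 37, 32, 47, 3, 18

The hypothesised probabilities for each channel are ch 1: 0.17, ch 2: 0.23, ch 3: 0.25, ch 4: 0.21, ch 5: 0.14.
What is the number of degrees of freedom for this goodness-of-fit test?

4

There are k = 5 categories and no parameters were estimated from the data, so df = 5 − 1 = 4.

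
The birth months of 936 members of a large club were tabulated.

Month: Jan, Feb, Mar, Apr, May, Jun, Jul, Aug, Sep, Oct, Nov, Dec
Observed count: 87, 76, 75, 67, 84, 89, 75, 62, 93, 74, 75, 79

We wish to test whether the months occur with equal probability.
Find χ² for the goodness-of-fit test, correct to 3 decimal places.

11.385

Under H₀ each category has probability 1/12, so each expected count is 936/12 = 78.
Jan: (87 − 78)²/78 = 81/78 = 1.0385
Feb: (76 − 78)²/78 = 4/78 = 0.0513
Mar: (75 − 78)²/78 = 9/78 = 0.1154
Apr: (67 − 78)²/78 = 121/78 = 1.5513
May: (84 − 78)²/78 = 36/78 = 0.4615
Jun: (89 − 78)²/78 = 121/78 = 1.5513
Jul: (75 − 78)²/78 = 9/78 = 0.1154
Aug: (62 − 78)²/78 = 256/78 = 3.2821
Sep: (93 − 78)²/78 = 225/78 = 2.8846
Oct: (74 − 78)²/78 = 16/78 = 0.2051
Nov: (75 − 78)²/78 = 9/78 = 0.1154
Dec: (79 − 78)²/78 = 1/78 = 0.0128
Sum = 11.385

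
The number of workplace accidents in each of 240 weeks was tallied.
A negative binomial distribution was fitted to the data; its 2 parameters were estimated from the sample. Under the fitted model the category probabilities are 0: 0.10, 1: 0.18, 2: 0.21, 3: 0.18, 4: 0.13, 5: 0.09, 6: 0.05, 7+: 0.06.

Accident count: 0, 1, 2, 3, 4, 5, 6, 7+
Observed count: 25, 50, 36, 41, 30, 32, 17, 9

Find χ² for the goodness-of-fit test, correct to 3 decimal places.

14.500

Expected counts E_i = n·p_i: 240×0.10 = 24, 240×0.18 = 43.2, 240×0.21 = 50.4, 240×0.18 = 43.2, 240×0.13 = 31.2, 240×0.09 = 21.6, 240×0.05 = 12, 240×0.06 = 14.4.
0: (25 − 24)²/24 = 1/24 = 0.0417
1: (50 − 43.2)²/43.2 = 46.24/43.2 = 1.0704
2: (36 − 50.4)²/50.4 = 207.36/50.4 = 4.1143
3: (41 − 43.2)²/43.2 = 4.84/43.2 = 0.1120
4: (30 − 31.2)²/31.2 = 1.44/31.2 = 0.0462
5: (32 − 21.6)²/21.6 = 108.16/21.6 = 5.0074
6: (17 − 12)²/12 = 25/12 = 2.0833
7+: (9 − 14.4)²/14.4 = 29.16/14.4 = 2.0250
Sum = 14.500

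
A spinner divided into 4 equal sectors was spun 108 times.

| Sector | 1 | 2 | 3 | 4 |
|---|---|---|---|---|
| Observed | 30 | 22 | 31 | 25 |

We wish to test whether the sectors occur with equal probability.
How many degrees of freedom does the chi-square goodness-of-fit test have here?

3

There are k = 4 categories and no parameters were estimated from the data, so df = 4 − 1 = 3.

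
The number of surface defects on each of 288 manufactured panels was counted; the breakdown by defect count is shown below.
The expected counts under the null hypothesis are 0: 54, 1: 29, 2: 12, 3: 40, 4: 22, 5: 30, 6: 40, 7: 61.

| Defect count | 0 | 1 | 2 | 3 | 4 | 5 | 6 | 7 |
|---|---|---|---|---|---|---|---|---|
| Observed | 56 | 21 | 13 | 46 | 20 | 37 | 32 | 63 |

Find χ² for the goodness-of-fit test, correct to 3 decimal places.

6.745

0: (56 − 54)²/54 = 4/54 = 0.0741
1: (21 − 29)²/29 = 64/29 = 2.2069
2: (13 − 12)²/12 = 1/12 = 0.0833
3: (46 − 40)²/40 = 36/40 = 0.9000
4: (20 − 22)²/22 = 4/22 = 0.1818
5: (37 − 30)²/30 = 49/30 = 1.6333
6: (32 − 40)²/40 = 64/40 = 1.6000
7: (63 − 61)²/61 = 4/61 = 0.0656
Sum = 6.745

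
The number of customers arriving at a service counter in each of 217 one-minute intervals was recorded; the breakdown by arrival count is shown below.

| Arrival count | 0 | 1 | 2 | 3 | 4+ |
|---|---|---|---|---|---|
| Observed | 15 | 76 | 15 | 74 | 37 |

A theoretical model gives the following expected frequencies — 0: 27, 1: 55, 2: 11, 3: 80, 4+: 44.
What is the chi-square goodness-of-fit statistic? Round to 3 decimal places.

0: (15 − 27)²/27 = 144/27 = 5.3333
1: (76 − 55)²/55 = 441/55 = 8.0182
2: (15 − 11)²/11 = 16/11 = 1.4545
3: (74 − 80)²/80 = 36/80 = 0.4500
4+: (37 − 44)²/44 = 49/44 = 1.1136
Sum = 16.370

16.370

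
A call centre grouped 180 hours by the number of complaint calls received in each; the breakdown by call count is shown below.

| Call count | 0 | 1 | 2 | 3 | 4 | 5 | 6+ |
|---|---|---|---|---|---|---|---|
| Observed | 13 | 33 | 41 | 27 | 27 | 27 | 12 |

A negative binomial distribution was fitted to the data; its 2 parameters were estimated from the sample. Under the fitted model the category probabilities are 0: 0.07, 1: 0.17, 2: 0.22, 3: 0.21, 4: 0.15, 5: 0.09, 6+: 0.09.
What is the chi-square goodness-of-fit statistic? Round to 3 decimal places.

Expected counts E_i = n·p_i: 180×0.07 = 12.6, 180×0.17 = 30.6, 180×0.22 = 39.6, 180×0.21 = 37.8, 180×0.15 = 27, 180×0.09 = 16.2, 180×0.09 = 16.2.
0: (13 − 12.6)²/12.6 = 0.16/12.6 = 0.0127
1: (33 − 30.6)²/30.6 = 5.76/30.6 = 0.1882
2: (41 − 39.6)²/39.6 = 1.96/39.6 = 0.0495
3: (27 − 37.8)²/37.8 = 116.64/37.8 = 3.0857
4: (27 − 27)²/27 = 0/27 = 0.0000
5: (27 − 16.2)²/16.2 = 116.64/16.2 = 7.2000
6+: (12 − 16.2)²/16.2 = 17.64/16.2 = 1.0889
Sum = 11.625

11.625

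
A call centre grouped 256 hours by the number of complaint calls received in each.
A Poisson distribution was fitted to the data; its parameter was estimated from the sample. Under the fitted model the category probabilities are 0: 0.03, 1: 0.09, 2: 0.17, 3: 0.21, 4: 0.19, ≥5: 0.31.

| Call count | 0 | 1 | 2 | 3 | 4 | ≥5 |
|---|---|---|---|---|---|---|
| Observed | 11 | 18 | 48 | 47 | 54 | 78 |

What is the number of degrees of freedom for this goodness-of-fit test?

There are k = 6 categories and 1 parameter estimated from the data, so df = 6 − 1 − 1 = 4.

4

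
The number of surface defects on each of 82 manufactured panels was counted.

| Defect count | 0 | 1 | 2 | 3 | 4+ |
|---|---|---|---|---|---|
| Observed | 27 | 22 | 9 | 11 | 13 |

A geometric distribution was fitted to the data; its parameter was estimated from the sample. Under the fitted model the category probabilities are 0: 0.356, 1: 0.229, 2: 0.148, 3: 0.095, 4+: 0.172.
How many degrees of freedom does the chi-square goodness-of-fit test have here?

There are k = 5 categories and 1 parameter estimated from the data, so df = 5 − 1 − 1 = 3.

3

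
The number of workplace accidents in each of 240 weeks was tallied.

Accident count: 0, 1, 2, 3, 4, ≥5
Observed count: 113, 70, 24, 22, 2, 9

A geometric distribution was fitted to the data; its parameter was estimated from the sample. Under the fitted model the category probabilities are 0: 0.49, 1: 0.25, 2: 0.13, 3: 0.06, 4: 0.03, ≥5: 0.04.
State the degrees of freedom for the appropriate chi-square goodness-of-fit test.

There are k = 6 categories and 1 parameter estimated from the data, so df = 6 − 1 − 1 = 4.

4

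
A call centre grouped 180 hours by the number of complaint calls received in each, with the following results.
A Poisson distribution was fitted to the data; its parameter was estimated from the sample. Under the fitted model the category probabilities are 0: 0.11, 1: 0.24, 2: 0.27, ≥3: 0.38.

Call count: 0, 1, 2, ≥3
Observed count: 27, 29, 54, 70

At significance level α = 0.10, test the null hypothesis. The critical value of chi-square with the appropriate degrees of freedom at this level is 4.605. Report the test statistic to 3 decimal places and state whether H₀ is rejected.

7.923; reject

Expected counts E_i = n·p_i: 180×0.11 = 19.8, 180×0.24 = 43.2, 180×0.27 = 48.6, 180×0.38 = 68.4.
0: (27 − 19.8)²/19.8 = 51.84/19.8 = 2.6182
1: (29 − 43.2)²/43.2 = 201.64/43.2 = 4.6676
2: (54 − 48.6)²/48.6 = 29.16/48.6 = 0.6000
≥3: (70 − 68.4)²/68.4 = 2.56/68.4 = 0.0374
Sum = 7.923
df = 2. Since 7.923 > 4.605, we reject H₀.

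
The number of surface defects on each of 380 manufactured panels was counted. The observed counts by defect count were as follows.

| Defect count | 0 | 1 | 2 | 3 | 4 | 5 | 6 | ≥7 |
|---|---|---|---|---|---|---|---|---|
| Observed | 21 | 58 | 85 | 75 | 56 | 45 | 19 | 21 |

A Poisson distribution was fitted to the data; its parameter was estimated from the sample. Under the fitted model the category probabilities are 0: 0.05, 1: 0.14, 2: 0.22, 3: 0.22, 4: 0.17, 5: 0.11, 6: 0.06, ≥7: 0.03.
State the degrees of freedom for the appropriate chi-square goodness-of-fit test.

6

There are k = 8 categories and 1 parameter estimated from the data, so df = 8 − 1 − 1 = 6.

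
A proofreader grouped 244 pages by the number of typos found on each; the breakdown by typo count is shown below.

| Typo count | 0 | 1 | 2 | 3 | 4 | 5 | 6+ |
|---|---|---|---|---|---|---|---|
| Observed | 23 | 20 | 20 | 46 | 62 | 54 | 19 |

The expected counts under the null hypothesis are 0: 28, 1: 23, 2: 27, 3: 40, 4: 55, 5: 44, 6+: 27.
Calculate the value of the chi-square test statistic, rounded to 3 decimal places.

0: (23 − 28)²/28 = 25/28 = 0.8929
1: (20 − 23)²/23 = 9/23 = 0.3913
2: (20 − 27)²/27 = 49/27 = 1.8148
3: (46 − 40)²/40 = 36/40 = 0.9000
4: (62 − 55)²/55 = 49/55 = 0.8909
5: (54 − 44)²/44 = 100/44 = 2.2727
6+: (19 − 27)²/27 = 64/27 = 2.3704
Sum = 9.533

9.533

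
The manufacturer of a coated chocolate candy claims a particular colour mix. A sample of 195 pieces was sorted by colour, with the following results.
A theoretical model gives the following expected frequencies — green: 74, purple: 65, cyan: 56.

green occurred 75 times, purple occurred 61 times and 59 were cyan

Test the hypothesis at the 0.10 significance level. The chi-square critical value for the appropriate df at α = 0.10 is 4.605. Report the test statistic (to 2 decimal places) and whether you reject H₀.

0.42; do not reject

χ² = (75−74)²/74 + (61−65)²/65 + (59−56)²/56
   = 0.014 + 0.246 + 0.161
Sum = 0.42
df = 2. Since 0.42 < 4.605, we do not reject H₀.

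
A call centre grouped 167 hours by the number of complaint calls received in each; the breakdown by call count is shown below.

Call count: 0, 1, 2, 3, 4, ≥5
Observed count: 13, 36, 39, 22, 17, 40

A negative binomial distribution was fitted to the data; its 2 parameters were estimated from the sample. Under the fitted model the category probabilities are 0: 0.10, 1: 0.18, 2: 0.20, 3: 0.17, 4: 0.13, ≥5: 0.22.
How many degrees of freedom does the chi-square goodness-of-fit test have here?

3

There are k = 6 categories and 2 parameters estimated from the data, so df = 6 − 1 − 2 = 3.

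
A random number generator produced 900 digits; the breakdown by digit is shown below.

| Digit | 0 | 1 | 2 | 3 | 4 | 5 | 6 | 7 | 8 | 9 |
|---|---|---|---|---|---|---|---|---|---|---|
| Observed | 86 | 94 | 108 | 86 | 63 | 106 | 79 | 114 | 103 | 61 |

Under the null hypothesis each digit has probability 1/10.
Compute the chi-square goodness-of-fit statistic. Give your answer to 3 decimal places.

Expected count for each of the 10 categories: 900/10 = 90.
χ² = (86−90)²/90 + (94−90)²/90 + (108−90)²/90 + (86−90)²/90 + (63−90)²/90 + (106−90)²/90 + (79−90)²/90 + (114−90)²/90 + (103−90)²/90 + (61−90)²/90
   = 0.1778 + 0.1778 + 3.6000 + 0.1778 + 8.1000 + 2.8444 + 1.3444 + 6.4000 + 1.8778 + 9.3444
Sum = 34.044

34.044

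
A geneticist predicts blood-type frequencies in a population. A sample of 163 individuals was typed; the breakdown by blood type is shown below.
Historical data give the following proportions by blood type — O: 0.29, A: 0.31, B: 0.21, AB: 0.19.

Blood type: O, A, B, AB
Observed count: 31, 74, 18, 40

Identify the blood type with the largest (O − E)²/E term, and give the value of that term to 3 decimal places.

A, 10.901

Expected counts E_i = n·p_i: 163×0.29 = 47.27, 163×0.31 = 50.53, 163×0.21 = 34.23, 163×0.19 = 30.97.
O: (31 − 47.27)²/47.27 = 264.7129/47.27 = 5.6000
A: (74 − 50.53)²/50.53 = 550.8409/50.53 = 10.9013
B: (18 − 34.23)²/34.23 = 263.4129/34.23 = 7.6954
AB: (40 − 30.97)²/30.97 = 81.5409/30.97 = 2.6329
The largest term is for A: 10.901.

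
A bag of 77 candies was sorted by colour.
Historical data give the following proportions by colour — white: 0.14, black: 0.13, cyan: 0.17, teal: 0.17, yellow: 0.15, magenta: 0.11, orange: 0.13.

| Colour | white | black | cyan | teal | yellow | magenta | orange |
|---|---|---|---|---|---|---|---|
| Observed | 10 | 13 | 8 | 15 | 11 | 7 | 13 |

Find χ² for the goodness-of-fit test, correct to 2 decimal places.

Expected counts E_i = n·p_i: 77×0.14 = 10.78, 77×0.13 = 10.01, 77×0.17 = 13.09, 77×0.17 = 13.09, 77×0.15 = 11.55, 77×0.11 = 8.47, 77×0.13 = 10.01.
cat          O        E   (O−E)²/E
white       10    10.78      0.056
black       13    10.01      0.893
cyan         8    13.09      1.979
teal        15    13.09      0.279
yellow      11    11.55      0.026
magenta      7     8.47      0.255
orange      13    10.01      0.893
Sum = 4.38

4.38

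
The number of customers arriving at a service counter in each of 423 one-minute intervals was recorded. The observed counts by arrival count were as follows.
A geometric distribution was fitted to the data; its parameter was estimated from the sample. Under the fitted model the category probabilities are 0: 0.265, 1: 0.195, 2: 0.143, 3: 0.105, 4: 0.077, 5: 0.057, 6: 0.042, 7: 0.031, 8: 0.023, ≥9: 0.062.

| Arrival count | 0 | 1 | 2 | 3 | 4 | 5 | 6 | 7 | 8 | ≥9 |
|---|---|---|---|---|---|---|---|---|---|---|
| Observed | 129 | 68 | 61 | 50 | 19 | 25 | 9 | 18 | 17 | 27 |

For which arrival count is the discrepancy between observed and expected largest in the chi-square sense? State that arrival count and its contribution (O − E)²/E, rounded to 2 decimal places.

4, 5.65

Expected counts E_i = n·p_i: 423×0.265 = 112.095, 423×0.195 = 82.485, 423×0.143 = 60.489, 423×0.105 = 44.415, 423×0.077 = 32.571, 423×0.057 = 24.111, 423×0.042 = 17.766, 423×0.031 = 13.113, 423×0.023 = 9.729, 423×0.062 = 26.226.
χ² = (129−112.095)²/112.095 + (68−82.485)²/82.485 + (61−60.489)²/60.489 + (50−44.415)²/44.415 + (19−32.571)²/32.571 + (25−24.111)²/24.111 + (9−17.766)²/17.766 + (18−13.113)²/13.113 + (17−9.729)²/9.729 + (27−26.226)²/26.226
   = 2.549 + 2.544 + 0.004 + 0.702 + 5.654 + 0.033 + 4.325 + 1.821 + 5.434 + 0.023
The largest term is for 4: 5.65.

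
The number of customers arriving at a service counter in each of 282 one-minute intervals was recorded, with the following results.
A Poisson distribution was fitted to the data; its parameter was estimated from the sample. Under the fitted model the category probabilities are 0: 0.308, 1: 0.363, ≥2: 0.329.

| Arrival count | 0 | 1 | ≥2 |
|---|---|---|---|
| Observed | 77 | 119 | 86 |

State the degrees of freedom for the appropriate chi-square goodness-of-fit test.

1

There are k = 3 categories and 1 parameter estimated from the data, so df = 3 − 1 − 1 = 1.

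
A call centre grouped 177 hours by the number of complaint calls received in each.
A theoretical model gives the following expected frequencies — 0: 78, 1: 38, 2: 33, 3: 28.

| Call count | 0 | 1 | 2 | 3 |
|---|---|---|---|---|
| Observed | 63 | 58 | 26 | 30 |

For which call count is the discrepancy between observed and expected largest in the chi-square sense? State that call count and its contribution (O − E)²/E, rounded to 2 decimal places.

1, 10.53

cat         O        E   (O−E)²/E
0          63       78      2.885
1          58       38     10.526
2          26       33      1.485
3          30       28      0.143
The largest term is for 1: 10.53.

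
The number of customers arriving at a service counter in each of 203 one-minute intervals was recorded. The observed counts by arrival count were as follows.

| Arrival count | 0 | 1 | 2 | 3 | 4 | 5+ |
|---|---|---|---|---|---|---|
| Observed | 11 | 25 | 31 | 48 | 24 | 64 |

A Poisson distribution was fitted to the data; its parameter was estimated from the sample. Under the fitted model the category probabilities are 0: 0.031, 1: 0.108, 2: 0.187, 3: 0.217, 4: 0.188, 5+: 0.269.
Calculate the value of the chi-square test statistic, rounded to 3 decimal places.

12.455

Expected counts E_i = n·p_i: 203×0.031 = 6.293, 203×0.108 = 21.924, 203×0.187 = 37.961, 203×0.217 = 44.051, 203×0.188 = 38.164, 203×0.269 = 54.607.
χ² = (11−6.293)²/6.293 + (25−21.924)²/21.924 + (31−37.961)²/37.961 + (48−44.051)²/44.051 + (24−38.164)²/38.164 + (64−54.607)²/54.607
   = 3.5207 + 0.4316 + 1.2765 + 0.3540 + 5.2568 + 1.6157
Sum = 12.455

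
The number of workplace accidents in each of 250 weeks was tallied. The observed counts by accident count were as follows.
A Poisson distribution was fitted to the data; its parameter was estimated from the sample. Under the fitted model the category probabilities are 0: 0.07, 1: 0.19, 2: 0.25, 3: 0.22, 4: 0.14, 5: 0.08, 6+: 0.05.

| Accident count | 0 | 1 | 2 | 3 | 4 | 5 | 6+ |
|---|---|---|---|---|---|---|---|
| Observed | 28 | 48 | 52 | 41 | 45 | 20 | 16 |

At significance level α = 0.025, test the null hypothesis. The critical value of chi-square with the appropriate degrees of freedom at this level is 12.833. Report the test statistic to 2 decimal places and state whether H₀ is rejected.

15.47; reject

Expected counts E_i = n·p_i: 250×0.07 = 17.5, 250×0.19 = 47.5, 250×0.25 = 62.5, 250×0.22 = 55, 250×0.14 = 35, 250×0.08 = 20, 250×0.05 = 12.5.
0: (28 − 17.5)²/17.5 = 110.25/17.5 = 6.300
1: (48 − 47.5)²/47.5 = 0.25/47.5 = 0.005
2: (52 − 62.5)²/62.5 = 110.25/62.5 = 1.764
3: (41 − 55)²/55 = 196/55 = 3.564
4: (45 − 35)²/35 = 100/35 = 2.857
5: (20 − 20)²/20 = 0/20 = 0.000
6+: (16 − 12.5)²/12.5 = 12.25/12.5 = 0.980
Sum = 15.47
df = 5. Since 15.47 > 12.833, we reject H₀.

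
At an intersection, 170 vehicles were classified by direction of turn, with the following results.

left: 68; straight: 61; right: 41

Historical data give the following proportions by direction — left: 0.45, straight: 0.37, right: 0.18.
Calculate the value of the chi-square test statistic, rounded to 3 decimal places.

Expected counts E_i = n·p_i: 170×0.45 = 76.5, 170×0.37 = 62.9, 170×0.18 = 30.6.
χ² = (68−76.5)²/76.5 + (61−62.9)²/62.9 + (41−30.6)²/30.6
   = 0.9444 + 0.0574 + 3.5346
Sum = 4.536

4.536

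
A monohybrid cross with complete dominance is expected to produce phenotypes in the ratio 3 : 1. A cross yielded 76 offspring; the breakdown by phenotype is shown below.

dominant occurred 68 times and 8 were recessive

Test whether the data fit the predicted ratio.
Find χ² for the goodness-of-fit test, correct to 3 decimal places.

Ratio total = 4. Expected counts: 76×3/4 = 57, 76×1/4 = 19.
χ² = (68−57)²/57 + (8−19)²/19
   = 2.1228 + 6.3684
Sum = 8.491

8.491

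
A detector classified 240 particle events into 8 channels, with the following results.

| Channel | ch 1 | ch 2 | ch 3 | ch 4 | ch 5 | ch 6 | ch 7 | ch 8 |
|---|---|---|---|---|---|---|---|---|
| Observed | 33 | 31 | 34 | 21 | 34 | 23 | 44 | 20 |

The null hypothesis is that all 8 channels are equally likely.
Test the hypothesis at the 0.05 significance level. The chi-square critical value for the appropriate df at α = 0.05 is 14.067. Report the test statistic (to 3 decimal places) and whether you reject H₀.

15.600; reject

Under H₀ each category has probability 1/8, so each expected count is 240/8 = 30.
cat         O        E   (O−E)²/E
ch 1       33       30     0.3000
ch 2       31       30     0.0333
ch 3       34       30     0.5333
ch 4       21       30     2.7000
ch 5       34       30     0.5333
ch 6       23       30     1.6333
ch 7       44       30     6.5333
ch 8       20       30     3.3333
Sum = 15.600
df = 7. Since 15.600 > 14.067, we reject H₀.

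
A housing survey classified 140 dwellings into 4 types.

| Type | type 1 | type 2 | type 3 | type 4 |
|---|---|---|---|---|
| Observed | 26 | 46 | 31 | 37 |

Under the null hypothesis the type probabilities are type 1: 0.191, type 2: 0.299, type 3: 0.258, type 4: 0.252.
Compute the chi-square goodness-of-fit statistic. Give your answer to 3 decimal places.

Expected counts E_i = n·p_i: 140×0.191 = 26.74, 140×0.299 = 41.86, 140×0.258 = 36.12, 140×0.252 = 35.28.
cat         O        E   (O−E)²/E
type 1     26    26.74     0.0205
type 2     46    41.86     0.4095
type 3     31    36.12     0.7258
type 4     37    35.28     0.0839
Sum = 1.240

1.240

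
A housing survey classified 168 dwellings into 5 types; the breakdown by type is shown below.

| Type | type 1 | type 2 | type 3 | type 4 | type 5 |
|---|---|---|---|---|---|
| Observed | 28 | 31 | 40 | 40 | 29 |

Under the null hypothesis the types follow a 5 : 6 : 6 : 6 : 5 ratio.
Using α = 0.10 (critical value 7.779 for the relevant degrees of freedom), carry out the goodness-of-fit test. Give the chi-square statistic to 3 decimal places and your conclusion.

Ratio total = 28. Expected counts: 168×5/28 = 30, 168×6/28 = 36, 168×6/28 = 36, 168×6/28 = 36, 168×5/28 = 30.
cat         O        E   (O−E)²/E
type 1     28       30     0.1333
type 2     31       36     0.6944
type 3     40       36     0.4444
type 4     40       36     0.4444
type 5     29       30     0.0333
Sum = 1.750
df = 4. Since 1.750 < 7.779, we do not reject H₀.

1.750; do not reject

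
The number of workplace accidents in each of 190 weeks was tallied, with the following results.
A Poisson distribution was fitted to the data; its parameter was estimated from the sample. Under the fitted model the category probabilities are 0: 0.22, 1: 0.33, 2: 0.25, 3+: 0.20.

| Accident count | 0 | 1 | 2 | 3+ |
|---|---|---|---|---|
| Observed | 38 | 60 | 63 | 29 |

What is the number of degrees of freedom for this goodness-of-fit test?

2

There are k = 4 categories and 1 parameter estimated from the data, so df = 4 − 1 − 1 = 2.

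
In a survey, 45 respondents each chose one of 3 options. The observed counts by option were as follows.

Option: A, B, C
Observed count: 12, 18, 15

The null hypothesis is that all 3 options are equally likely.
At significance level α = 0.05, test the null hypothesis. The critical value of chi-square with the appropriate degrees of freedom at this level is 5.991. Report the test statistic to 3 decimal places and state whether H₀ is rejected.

Under H₀ each category has probability 1/3, so each expected count is 45/3 = 15.
χ² = (12−15)²/15 + (18−15)²/15 + (15−15)²/15
   = 0.6000 + 0.6000 + 0.0000
Sum = 1.200
df = 2. Since 1.200 < 5.991, we do not reject H₀.

1.200; do not reject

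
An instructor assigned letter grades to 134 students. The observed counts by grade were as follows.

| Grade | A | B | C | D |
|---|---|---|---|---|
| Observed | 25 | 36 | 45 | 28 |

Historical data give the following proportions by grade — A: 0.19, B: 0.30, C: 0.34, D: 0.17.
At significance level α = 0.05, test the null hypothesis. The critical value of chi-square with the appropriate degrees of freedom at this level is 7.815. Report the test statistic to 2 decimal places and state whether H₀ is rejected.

1.65; do not reject

Expected counts E_i = n·p_i: 134×0.19 = 25.46, 134×0.30 = 40.2, 134×0.34 = 45.56, 134×0.17 = 22.78.
cat         O        E   (O−E)²/E
A          25    25.46      0.008
B          36     40.2      0.439
C          45    45.56      0.007
D          28    22.78      1.196
Sum = 1.65
df = 3. Since 1.65 < 7.815, we do not reject H₀.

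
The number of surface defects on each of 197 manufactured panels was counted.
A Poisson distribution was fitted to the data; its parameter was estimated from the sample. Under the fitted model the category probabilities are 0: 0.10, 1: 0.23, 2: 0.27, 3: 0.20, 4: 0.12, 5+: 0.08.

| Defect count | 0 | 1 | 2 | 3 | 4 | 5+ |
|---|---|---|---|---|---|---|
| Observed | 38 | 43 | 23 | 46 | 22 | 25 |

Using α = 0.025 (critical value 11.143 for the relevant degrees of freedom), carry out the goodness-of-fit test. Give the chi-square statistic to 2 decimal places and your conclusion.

Expected counts E_i = n·p_i: 197×0.10 = 19.7, 197×0.23 = 45.31, 197×0.27 = 53.19, 197×0.20 = 39.4, 197×0.12 = 23.64, 197×0.08 = 15.76.
0: (38 − 19.7)²/19.7 = 334.89/19.7 = 16.999
1: (43 − 45.31)²/45.31 = 5.3361/45.31 = 0.118
2: (23 − 53.19)²/53.19 = 911.4361/53.19 = 17.135
3: (46 − 39.4)²/39.4 = 43.56/39.4 = 1.106
4: (22 − 23.64)²/23.64 = 2.6896/23.64 = 0.114
5+: (25 − 15.76)²/15.76 = 85.3776/15.76 = 5.417
Sum = 40.89
df = 4. Since 40.89 > 11.143, we reject H₀.

40.89; reject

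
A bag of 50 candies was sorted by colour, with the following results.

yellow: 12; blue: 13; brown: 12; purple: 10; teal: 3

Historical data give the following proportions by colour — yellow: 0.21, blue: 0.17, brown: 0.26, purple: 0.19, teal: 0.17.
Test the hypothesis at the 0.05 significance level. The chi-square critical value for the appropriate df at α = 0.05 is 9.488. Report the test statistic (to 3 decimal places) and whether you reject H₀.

Expected counts E_i = n·p_i: 50×0.21 = 10.5, 50×0.17 = 8.5, 50×0.26 = 13, 50×0.19 = 9.5, 50×0.17 = 8.5.
cat         O        E   (O−E)²/E
yellow     12     10.5     0.2143
blue       13      8.5     2.3824
brown      12       13     0.0769
purple     10      9.5     0.0263
teal        3      8.5     3.5588
Sum = 6.259
df = 4. Since 6.259 < 9.488, we do not reject H₀.

6.259; do not reject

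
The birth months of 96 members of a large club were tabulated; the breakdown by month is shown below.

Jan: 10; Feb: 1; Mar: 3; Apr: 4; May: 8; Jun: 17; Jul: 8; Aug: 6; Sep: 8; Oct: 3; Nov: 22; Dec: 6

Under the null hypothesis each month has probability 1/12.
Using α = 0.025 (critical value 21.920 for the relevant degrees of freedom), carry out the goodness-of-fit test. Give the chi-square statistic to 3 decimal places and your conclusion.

50.500; reject

Under H₀ each category has probability 1/12, so each expected count is 96/12 = 8.
χ² = (10−8)²/8 + (1−8)²/8 + (3−8)²/8 + (4−8)²/8 + (8−8)²/8 + (17−8)²/8 + (8−8)²/8 + (6−8)²/8 + (8−8)²/8 + (3−8)²/8 + (22−8)²/8 + (6−8)²/8
   = 0.5000 + 6.1250 + 3.1250 + 2.0000 + 0.0000 + 10.1250 + 0.0000 + 0.5000 + 0.0000 + 3.1250 + 24.5000 + 0.5000
Sum = 50.500
df = 11. Since 50.500 > 21.920, we reject H₀.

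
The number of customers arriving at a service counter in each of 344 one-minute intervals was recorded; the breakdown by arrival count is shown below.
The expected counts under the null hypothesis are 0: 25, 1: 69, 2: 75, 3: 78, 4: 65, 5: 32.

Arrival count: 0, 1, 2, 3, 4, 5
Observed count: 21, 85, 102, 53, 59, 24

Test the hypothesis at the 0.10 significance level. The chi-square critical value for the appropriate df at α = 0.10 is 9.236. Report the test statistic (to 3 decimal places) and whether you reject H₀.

cat         O        E   (O−E)²/E
0          21       25     0.6400
1          85       69     3.7101
2         102       75     9.7200
3          53       78     8.0128
4          59       65     0.5538
5          24       32     2.0000
Sum = 24.637
df = 5. Since 24.637 > 9.236, we reject H₀.

24.637; reject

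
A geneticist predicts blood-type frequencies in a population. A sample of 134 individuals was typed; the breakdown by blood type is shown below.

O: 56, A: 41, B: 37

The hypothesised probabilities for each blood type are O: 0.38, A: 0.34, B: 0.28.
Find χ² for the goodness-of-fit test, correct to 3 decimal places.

Expected counts E_i = n·p_i: 134×0.38 = 50.92, 134×0.34 = 45.56, 134×0.28 = 37.52.
χ² = (56−50.92)²/50.92 + (41−45.56)²/45.56 + (37−37.52)²/37.52
   = 0.5068 + 0.4564 + 0.0072
Sum = 0.970

0.970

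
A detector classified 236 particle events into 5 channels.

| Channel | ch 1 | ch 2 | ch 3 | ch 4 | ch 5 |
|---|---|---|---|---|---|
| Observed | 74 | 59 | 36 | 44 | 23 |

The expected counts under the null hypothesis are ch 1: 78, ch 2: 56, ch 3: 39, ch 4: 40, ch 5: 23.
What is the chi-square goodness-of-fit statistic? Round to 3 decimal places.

cat         O        E   (O−E)²/E
ch 1       74       78     0.2051
ch 2       59       56     0.1607
ch 3       36       39     0.2308
ch 4       44       40     0.4000
ch 5       23       23     0.0000
Sum = 0.997

0.997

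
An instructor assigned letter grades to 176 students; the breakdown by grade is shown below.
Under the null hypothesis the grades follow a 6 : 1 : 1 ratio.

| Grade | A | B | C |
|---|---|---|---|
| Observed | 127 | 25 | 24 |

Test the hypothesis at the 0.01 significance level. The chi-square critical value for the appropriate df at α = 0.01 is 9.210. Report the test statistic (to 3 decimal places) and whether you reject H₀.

0.780; do not reject

Ratio total = 8. Expected counts: 176×6/8 = 132, 176×1/8 = 22, 176×1/8 = 22.
χ² = (127−132)²/132 + (25−22)²/22 + (24−22)²/22
   = 0.1894 + 0.4091 + 0.1818
Sum = 0.780
df = 2. Since 0.780 < 9.210, we do not reject H₀.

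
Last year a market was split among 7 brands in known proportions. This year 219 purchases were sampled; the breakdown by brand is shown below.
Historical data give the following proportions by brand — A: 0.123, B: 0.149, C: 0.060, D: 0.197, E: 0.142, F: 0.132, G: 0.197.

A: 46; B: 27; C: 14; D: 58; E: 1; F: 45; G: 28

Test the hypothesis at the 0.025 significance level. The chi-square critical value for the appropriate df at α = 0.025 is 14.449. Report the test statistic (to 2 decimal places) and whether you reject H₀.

63.04; reject

Expected counts E_i = n·p_i: 219×0.123 = 26.937, 219×0.149 = 32.631, 219×0.060 = 13.14, 219×0.197 = 43.143, 219×0.142 = 31.098, 219×0.132 = 28.908, 219×0.197 = 43.143.
A: (46 − 26.937)²/26.937 = 363.397969/26.937 = 13.491
B: (27 − 32.631)²/32.631 = 31.708161/32.631 = 0.972
C: (14 − 13.14)²/13.14 = 0.7396/13.14 = 0.056
D: (58 − 43.143)²/43.143 = 220.730449/43.143 = 5.116
E: (1 − 31.098)²/31.098 = 905.889604/31.098 = 29.130
F: (45 − 28.908)²/28.908 = 258.952464/28.908 = 8.958
G: (28 − 43.143)²/43.143 = 229.310449/43.143 = 5.315
Sum = 63.04
df = 6. Since 63.04 > 14.449, we reject H₀.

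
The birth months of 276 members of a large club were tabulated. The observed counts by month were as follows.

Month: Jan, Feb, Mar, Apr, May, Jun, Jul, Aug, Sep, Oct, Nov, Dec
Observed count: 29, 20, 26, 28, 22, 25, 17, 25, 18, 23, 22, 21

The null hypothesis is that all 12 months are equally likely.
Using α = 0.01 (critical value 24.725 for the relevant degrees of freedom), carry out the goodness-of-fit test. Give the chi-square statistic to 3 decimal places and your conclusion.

6.696; do not reject

Expected count for each of the 12 categories: 276/12 = 23.
Jan: (29 − 23)²/23 = 36/23 = 1.5652
Feb: (20 − 23)²/23 = 9/23 = 0.3913
Mar: (26 − 23)²/23 = 9/23 = 0.3913
Apr: (28 − 23)²/23 = 25/23 = 1.0870
May: (22 − 23)²/23 = 1/23 = 0.0435
Jun: (25 − 23)²/23 = 4/23 = 0.1739
Jul: (17 − 23)²/23 = 36/23 = 1.5652
Aug: (25 − 23)²/23 = 4/23 = 0.1739
Sep: (18 − 23)²/23 = 25/23 = 1.0870
Oct: (23 − 23)²/23 = 0/23 = 0.0000
Nov: (22 − 23)²/23 = 1/23 = 0.0435
Dec: (21 − 23)²/23 = 4/23 = 0.1739
Sum = 6.696
df = 11. Since 6.696 < 24.725, we do not reject H₀.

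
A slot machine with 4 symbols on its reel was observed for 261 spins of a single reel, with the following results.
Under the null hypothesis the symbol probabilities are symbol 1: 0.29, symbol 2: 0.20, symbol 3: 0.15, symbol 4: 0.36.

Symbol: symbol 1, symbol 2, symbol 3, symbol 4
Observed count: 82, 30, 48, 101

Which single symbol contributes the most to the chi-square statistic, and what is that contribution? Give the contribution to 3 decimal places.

symbol 2, 9.441

Expected counts E_i = n·p_i: 261×0.29 = 75.69, 261×0.20 = 52.2, 261×0.15 = 39.15, 261×0.36 = 93.96.
cat           O        E   (O−E)²/E
symbol 1     82    75.69     0.5260
symbol 2     30     52.2     9.4414
symbol 3     48    39.15     2.0006
symbol 4    101    93.96     0.5275
The largest term is for symbol 2: 9.441.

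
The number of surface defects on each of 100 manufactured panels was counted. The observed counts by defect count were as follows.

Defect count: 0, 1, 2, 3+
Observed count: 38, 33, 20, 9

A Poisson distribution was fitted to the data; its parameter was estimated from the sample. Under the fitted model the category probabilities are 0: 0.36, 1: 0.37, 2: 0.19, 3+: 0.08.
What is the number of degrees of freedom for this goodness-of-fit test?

2

There are k = 4 categories and 1 parameter estimated from the data, so df = 4 − 1 − 1 = 2.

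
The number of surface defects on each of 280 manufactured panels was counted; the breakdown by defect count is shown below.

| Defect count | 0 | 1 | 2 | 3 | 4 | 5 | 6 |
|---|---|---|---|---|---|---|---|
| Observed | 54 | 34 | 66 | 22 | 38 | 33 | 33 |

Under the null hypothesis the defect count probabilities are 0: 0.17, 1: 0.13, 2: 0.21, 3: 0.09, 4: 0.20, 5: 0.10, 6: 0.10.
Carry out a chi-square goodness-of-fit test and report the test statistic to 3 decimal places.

Expected counts E_i = n·p_i: 280×0.17 = 47.6, 280×0.13 = 36.4, 280×0.21 = 58.8, 280×0.09 = 25.2, 280×0.20 = 56, 280×0.10 = 28, 280×0.10 = 28.
0: (54 − 47.6)²/47.6 = 40.96/47.6 = 0.8605
1: (34 − 36.4)²/36.4 = 5.76/36.4 = 0.1582
2: (66 − 58.8)²/58.8 = 51.84/58.8 = 0.8816
3: (22 − 25.2)²/25.2 = 10.24/25.2 = 0.4063
4: (38 − 56)²/56 = 324/56 = 5.7857
5: (33 − 28)²/28 = 25/28 = 0.8929
6: (33 − 28)²/28 = 25/28 = 0.8929
Sum = 9.878

9.878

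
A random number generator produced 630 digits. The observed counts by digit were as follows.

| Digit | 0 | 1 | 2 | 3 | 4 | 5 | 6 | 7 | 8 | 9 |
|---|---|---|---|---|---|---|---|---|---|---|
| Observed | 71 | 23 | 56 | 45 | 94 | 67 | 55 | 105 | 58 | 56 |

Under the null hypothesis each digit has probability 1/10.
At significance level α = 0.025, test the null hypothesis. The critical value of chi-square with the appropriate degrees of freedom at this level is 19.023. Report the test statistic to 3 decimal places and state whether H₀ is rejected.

78.032; reject

Expected count for each of the 10 categories: 630/10 = 63.
χ² = (71−63)²/63 + (23−63)²/63 + (56−63)²/63 + (45−63)²/63 + (94−63)²/63 + (67−63)²/63 + (55−63)²/63 + (105−63)²/63 + (58−63)²/63 + (56−63)²/63
   = 1.0159 + 25.3968 + 0.7778 + 5.1429 + 15.2540 + 0.2540 + 1.0159 + 28.0000 + 0.3968 + 0.7778
Sum = 78.032
df = 9. Since 78.032 > 19.023, we reject H₀.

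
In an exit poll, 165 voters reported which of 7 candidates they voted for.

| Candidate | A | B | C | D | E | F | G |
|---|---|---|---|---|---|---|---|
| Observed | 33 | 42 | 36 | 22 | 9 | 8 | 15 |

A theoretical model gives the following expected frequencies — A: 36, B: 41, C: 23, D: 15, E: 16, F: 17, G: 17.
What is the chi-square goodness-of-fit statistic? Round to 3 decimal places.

18.951

A: (33 − 36)²/36 = 9/36 = 0.2500
B: (42 − 41)²/41 = 1/41 = 0.0244
C: (36 − 23)²/23 = 169/23 = 7.3478
D: (22 − 15)²/15 = 49/15 = 3.2667
E: (9 − 16)²/16 = 49/16 = 3.0625
F: (8 − 17)²/17 = 81/17 = 4.7647
G: (15 − 17)²/17 = 4/17 = 0.2353
Sum = 18.951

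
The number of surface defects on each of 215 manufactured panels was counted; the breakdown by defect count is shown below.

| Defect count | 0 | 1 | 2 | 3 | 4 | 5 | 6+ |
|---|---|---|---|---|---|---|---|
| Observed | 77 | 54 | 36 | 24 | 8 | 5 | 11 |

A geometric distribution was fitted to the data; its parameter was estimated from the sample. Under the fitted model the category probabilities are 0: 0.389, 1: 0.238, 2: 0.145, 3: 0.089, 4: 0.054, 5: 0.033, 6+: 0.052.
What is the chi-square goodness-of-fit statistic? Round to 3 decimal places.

4.411

Expected counts E_i = n·p_i: 215×0.389 = 83.635, 215×0.238 = 51.17, 215×0.145 = 31.175, 215×0.089 = 19.135, 215×0.054 = 11.61, 215×0.033 = 7.095, 215×0.052 = 11.18.
cat         O        E   (O−E)²/E
0          77   83.635     0.5264
1          54    51.17     0.1565
2          36   31.175     0.7468
3          24   19.135     1.2369
4           8    11.61     1.1225
5           5    7.095     0.6186
6+         11    11.18     0.0029
Sum = 4.411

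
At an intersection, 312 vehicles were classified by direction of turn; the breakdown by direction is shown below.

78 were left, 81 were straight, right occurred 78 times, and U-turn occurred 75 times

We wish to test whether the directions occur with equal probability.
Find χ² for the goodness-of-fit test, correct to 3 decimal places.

0.231

Under H₀ each category has probability 1/4, so each expected count is 312/4 = 78.
χ² = (78−78)²/78 + (81−78)²/78 + (78−78)²/78 + (75−78)²/78
   = 0.0000 + 0.1154 + 0.0000 + 0.1154
Sum = 0.231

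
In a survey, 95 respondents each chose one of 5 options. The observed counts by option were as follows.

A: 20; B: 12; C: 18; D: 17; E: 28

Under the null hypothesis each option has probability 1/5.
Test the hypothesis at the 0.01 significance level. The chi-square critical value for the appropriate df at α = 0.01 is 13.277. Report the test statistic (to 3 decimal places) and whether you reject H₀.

Under H₀ each category has probability 1/5, so each expected count is 95/5 = 19.
cat         O        E   (O−E)²/E
A          20       19     0.0526
B          12       19     2.5789
C          18       19     0.0526
D          17       19     0.2105
E          28       19     4.2632
Sum = 7.158
df = 4. Since 7.158 < 13.277, we do not reject H₀.

7.158; do not reject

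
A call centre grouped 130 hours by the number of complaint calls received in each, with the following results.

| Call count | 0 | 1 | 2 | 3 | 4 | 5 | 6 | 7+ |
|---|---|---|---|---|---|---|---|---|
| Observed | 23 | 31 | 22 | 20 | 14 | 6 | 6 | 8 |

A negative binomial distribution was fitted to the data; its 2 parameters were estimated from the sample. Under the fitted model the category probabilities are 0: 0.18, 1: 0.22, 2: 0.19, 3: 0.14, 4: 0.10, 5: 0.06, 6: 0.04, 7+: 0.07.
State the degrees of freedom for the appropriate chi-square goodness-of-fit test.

5

There are k = 8 categories and 2 parameters estimated from the data, so df = 8 − 1 − 2 = 5.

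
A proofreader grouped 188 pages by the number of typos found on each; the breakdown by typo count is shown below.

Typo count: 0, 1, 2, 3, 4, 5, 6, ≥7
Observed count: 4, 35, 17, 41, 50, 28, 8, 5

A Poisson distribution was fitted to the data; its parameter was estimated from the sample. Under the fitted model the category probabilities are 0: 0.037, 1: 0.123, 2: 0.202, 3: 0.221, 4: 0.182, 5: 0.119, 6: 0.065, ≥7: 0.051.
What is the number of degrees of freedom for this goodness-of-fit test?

6

There are k = 8 categories and 1 parameter estimated from the data, so df = 8 − 1 − 1 = 6.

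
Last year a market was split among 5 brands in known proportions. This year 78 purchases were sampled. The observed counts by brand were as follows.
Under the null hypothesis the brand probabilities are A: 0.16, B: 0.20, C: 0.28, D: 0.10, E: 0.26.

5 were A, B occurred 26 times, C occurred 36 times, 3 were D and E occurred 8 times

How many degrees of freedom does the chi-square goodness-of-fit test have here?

4

There are k = 5 categories and no parameters were estimated from the data, so df = 5 − 1 = 4.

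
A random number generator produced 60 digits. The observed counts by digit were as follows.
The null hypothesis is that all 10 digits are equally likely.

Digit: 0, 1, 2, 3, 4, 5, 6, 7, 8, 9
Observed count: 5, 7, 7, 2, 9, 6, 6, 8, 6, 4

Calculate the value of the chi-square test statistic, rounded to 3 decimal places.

6.000

Under H₀ each category has probability 1/10, so each expected count is 60/10 = 6.
χ² = (5−6)²/6 + (7−6)²/6 + (7−6)²/6 + (2−6)²/6 + (9−6)²/6 + (6−6)²/6 + (6−6)²/6 + (8−6)²/6 + (6−6)²/6 + (4−6)²/6
   = 0.1667 + 0.1667 + 0.1667 + 2.6667 + 1.5000 + 0.0000 + 0.0000 + 0.6667 + 0.0000 + 0.6667
Sum = 6.000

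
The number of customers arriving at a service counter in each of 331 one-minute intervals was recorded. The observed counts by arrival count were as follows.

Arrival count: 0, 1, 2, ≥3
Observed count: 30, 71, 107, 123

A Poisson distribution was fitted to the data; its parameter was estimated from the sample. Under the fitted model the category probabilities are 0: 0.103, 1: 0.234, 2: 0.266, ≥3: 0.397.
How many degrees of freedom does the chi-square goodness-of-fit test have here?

There are k = 4 categories and 1 parameter estimated from the data, so df = 4 − 1 − 1 = 2.

2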